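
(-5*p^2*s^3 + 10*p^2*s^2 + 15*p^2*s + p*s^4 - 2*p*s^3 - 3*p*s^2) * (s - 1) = -5*p^2*s^4 + 15*p^2*s^3 + 5*p^2*s^2 - 15*p^2*s + p*s^5 - 3*p*s^4 - p*s^3 + 3*p*s^2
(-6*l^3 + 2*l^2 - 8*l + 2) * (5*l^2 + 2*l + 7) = -30*l^5 - 2*l^4 - 78*l^3 + 8*l^2 - 52*l + 14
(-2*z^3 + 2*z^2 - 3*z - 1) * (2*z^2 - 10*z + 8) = -4*z^5 + 24*z^4 - 42*z^3 + 44*z^2 - 14*z - 8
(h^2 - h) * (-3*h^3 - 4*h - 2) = -3*h^5 + 3*h^4 - 4*h^3 + 2*h^2 + 2*h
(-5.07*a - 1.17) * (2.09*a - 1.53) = -10.5963*a^2 + 5.3118*a + 1.7901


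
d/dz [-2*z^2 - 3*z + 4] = -4*z - 3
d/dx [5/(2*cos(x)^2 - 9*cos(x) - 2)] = 5*(4*cos(x) - 9)*sin(x)/(2*sin(x)^2 + 9*cos(x))^2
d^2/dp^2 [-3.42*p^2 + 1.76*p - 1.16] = -6.84000000000000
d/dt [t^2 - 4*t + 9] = 2*t - 4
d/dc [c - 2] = 1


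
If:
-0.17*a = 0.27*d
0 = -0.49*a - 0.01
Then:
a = -0.02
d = 0.01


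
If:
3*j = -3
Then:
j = -1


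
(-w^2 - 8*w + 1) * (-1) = w^2 + 8*w - 1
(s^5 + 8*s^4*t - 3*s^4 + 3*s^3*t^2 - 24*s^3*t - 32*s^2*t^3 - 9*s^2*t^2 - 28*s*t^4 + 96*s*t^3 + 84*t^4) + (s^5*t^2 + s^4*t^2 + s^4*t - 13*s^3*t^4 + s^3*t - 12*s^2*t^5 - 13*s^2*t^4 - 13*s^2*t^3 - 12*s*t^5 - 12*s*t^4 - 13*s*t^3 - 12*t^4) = s^5*t^2 + s^5 + s^4*t^2 + 9*s^4*t - 3*s^4 - 13*s^3*t^4 + 3*s^3*t^2 - 23*s^3*t - 12*s^2*t^5 - 13*s^2*t^4 - 45*s^2*t^3 - 9*s^2*t^2 - 12*s*t^5 - 40*s*t^4 + 83*s*t^3 + 72*t^4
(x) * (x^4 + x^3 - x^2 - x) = x^5 + x^4 - x^3 - x^2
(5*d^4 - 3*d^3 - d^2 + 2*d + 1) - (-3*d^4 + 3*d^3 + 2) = 8*d^4 - 6*d^3 - d^2 + 2*d - 1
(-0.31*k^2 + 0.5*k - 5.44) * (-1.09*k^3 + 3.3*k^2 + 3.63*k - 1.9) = 0.3379*k^5 - 1.568*k^4 + 6.4543*k^3 - 15.548*k^2 - 20.6972*k + 10.336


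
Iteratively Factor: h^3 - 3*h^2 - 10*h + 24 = (h + 3)*(h^2 - 6*h + 8) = (h - 2)*(h + 3)*(h - 4)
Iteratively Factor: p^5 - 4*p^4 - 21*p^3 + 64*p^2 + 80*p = (p - 4)*(p^4 - 21*p^2 - 20*p) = (p - 5)*(p - 4)*(p^3 + 5*p^2 + 4*p) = (p - 5)*(p - 4)*(p + 1)*(p^2 + 4*p) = (p - 5)*(p - 4)*(p + 1)*(p + 4)*(p)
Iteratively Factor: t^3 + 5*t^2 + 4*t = (t + 1)*(t^2 + 4*t) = t*(t + 1)*(t + 4)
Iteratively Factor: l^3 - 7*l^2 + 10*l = (l)*(l^2 - 7*l + 10) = l*(l - 2)*(l - 5)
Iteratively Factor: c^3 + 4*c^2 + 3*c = (c + 3)*(c^2 + c) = c*(c + 3)*(c + 1)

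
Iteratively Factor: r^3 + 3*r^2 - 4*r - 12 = (r + 3)*(r^2 - 4) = (r + 2)*(r + 3)*(r - 2)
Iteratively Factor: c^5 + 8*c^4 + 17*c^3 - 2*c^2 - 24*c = (c + 4)*(c^4 + 4*c^3 + c^2 - 6*c) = (c - 1)*(c + 4)*(c^3 + 5*c^2 + 6*c) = (c - 1)*(c + 3)*(c + 4)*(c^2 + 2*c) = c*(c - 1)*(c + 3)*(c + 4)*(c + 2)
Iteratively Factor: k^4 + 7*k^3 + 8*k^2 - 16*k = (k + 4)*(k^3 + 3*k^2 - 4*k) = k*(k + 4)*(k^2 + 3*k - 4) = k*(k + 4)^2*(k - 1)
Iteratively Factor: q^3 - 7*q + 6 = (q - 1)*(q^2 + q - 6) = (q - 1)*(q + 3)*(q - 2)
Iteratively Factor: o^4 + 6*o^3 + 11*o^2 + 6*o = (o + 1)*(o^3 + 5*o^2 + 6*o) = o*(o + 1)*(o^2 + 5*o + 6) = o*(o + 1)*(o + 3)*(o + 2)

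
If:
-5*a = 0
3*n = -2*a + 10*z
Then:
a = 0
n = 10*z/3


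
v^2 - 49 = (v - 7)*(v + 7)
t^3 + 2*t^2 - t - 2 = (t - 1)*(t + 1)*(t + 2)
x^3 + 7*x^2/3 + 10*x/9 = x*(x + 2/3)*(x + 5/3)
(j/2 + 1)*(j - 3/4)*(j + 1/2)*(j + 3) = j^4/2 + 19*j^3/8 + 35*j^2/16 - 27*j/16 - 9/8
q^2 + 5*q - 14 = (q - 2)*(q + 7)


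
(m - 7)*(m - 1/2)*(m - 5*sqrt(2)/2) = m^3 - 15*m^2/2 - 5*sqrt(2)*m^2/2 + 7*m/2 + 75*sqrt(2)*m/4 - 35*sqrt(2)/4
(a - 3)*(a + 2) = a^2 - a - 6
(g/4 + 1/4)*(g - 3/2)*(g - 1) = g^3/4 - 3*g^2/8 - g/4 + 3/8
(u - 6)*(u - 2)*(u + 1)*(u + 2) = u^4 - 5*u^3 - 10*u^2 + 20*u + 24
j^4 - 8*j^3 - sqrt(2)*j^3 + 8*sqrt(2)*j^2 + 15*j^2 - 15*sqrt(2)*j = j*(j - 5)*(j - 3)*(j - sqrt(2))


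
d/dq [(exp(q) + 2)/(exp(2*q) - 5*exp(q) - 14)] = -exp(q)/(exp(2*q) - 14*exp(q) + 49)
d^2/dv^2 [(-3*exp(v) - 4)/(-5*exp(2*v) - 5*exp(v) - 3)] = (75*exp(4*v) + 325*exp(3*v) + 30*exp(2*v) - 185*exp(v) - 33)*exp(v)/(125*exp(6*v) + 375*exp(5*v) + 600*exp(4*v) + 575*exp(3*v) + 360*exp(2*v) + 135*exp(v) + 27)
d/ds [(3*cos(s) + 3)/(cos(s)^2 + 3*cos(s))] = 3*(sin(s) + 3*sin(s)/cos(s)^2 + 2*tan(s))/(cos(s) + 3)^2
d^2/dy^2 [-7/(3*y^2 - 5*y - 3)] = 14*(-9*y^2 + 15*y + (6*y - 5)^2 + 9)/(-3*y^2 + 5*y + 3)^3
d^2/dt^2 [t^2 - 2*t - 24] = 2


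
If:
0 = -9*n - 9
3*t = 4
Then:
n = -1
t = 4/3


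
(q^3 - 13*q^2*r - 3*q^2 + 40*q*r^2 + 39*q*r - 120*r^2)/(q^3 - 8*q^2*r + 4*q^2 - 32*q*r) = (q^2 - 5*q*r - 3*q + 15*r)/(q*(q + 4))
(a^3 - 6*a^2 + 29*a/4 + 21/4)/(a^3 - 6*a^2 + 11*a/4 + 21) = (2*a^2 - 5*a - 3)/(2*a^2 - 5*a - 12)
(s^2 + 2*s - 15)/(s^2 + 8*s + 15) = (s - 3)/(s + 3)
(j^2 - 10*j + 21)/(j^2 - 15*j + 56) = (j - 3)/(j - 8)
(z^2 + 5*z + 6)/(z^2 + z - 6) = (z + 2)/(z - 2)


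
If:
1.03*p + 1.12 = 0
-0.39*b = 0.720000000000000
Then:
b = -1.85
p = -1.09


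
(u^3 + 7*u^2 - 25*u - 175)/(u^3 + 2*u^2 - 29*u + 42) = (u^2 - 25)/(u^2 - 5*u + 6)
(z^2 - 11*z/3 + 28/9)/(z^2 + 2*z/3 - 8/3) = (z - 7/3)/(z + 2)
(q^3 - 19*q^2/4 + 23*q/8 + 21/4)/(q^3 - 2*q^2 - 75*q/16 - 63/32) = 4*(q - 2)/(4*q + 3)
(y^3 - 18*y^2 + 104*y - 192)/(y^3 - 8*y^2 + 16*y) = (y^2 - 14*y + 48)/(y*(y - 4))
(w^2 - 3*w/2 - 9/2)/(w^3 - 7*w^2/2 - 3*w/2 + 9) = 1/(w - 2)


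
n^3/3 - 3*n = n*(n/3 + 1)*(n - 3)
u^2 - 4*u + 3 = (u - 3)*(u - 1)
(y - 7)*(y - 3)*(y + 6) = y^3 - 4*y^2 - 39*y + 126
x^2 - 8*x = x*(x - 8)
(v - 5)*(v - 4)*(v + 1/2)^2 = v^4 - 8*v^3 + 45*v^2/4 + 71*v/4 + 5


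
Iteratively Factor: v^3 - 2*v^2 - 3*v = (v)*(v^2 - 2*v - 3) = v*(v + 1)*(v - 3)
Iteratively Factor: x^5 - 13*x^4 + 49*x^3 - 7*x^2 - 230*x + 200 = (x - 4)*(x^4 - 9*x^3 + 13*x^2 + 45*x - 50) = (x - 5)*(x - 4)*(x^3 - 4*x^2 - 7*x + 10) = (x - 5)*(x - 4)*(x + 2)*(x^2 - 6*x + 5) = (x - 5)*(x - 4)*(x - 1)*(x + 2)*(x - 5)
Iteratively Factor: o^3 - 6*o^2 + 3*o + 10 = (o - 2)*(o^2 - 4*o - 5) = (o - 2)*(o + 1)*(o - 5)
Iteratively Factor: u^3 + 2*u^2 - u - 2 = (u + 1)*(u^2 + u - 2) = (u - 1)*(u + 1)*(u + 2)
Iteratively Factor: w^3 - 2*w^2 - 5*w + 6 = (w - 1)*(w^2 - w - 6) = (w - 1)*(w + 2)*(w - 3)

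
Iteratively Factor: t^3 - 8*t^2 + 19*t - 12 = (t - 4)*(t^2 - 4*t + 3) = (t - 4)*(t - 3)*(t - 1)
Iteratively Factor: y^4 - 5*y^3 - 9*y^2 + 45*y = (y - 3)*(y^3 - 2*y^2 - 15*y) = (y - 3)*(y + 3)*(y^2 - 5*y) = (y - 5)*(y - 3)*(y + 3)*(y)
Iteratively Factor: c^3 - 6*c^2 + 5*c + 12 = (c - 3)*(c^2 - 3*c - 4) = (c - 4)*(c - 3)*(c + 1)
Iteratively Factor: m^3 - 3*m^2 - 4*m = (m + 1)*(m^2 - 4*m) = m*(m + 1)*(m - 4)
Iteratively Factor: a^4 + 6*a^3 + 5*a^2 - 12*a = (a + 3)*(a^3 + 3*a^2 - 4*a) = (a - 1)*(a + 3)*(a^2 + 4*a) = (a - 1)*(a + 3)*(a + 4)*(a)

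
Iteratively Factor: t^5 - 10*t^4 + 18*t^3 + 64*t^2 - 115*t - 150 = (t + 2)*(t^4 - 12*t^3 + 42*t^2 - 20*t - 75) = (t + 1)*(t + 2)*(t^3 - 13*t^2 + 55*t - 75) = (t - 3)*(t + 1)*(t + 2)*(t^2 - 10*t + 25) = (t - 5)*(t - 3)*(t + 1)*(t + 2)*(t - 5)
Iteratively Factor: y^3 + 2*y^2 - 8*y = (y)*(y^2 + 2*y - 8) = y*(y - 2)*(y + 4)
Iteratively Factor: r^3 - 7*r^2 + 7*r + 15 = (r - 5)*(r^2 - 2*r - 3) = (r - 5)*(r + 1)*(r - 3)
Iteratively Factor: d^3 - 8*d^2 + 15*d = (d - 3)*(d^2 - 5*d) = (d - 5)*(d - 3)*(d)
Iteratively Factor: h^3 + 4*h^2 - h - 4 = (h - 1)*(h^2 + 5*h + 4) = (h - 1)*(h + 1)*(h + 4)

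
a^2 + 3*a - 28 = (a - 4)*(a + 7)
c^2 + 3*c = c*(c + 3)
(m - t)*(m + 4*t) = m^2 + 3*m*t - 4*t^2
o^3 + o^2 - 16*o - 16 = (o - 4)*(o + 1)*(o + 4)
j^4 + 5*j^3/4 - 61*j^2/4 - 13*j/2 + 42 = (j - 3)*(j - 7/4)*(j + 2)*(j + 4)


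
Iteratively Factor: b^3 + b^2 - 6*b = (b)*(b^2 + b - 6) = b*(b + 3)*(b - 2)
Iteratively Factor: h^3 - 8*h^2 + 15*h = (h - 3)*(h^2 - 5*h) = (h - 5)*(h - 3)*(h)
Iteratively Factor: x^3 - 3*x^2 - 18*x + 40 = (x + 4)*(x^2 - 7*x + 10) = (x - 5)*(x + 4)*(x - 2)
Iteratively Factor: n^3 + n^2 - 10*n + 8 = (n + 4)*(n^2 - 3*n + 2) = (n - 2)*(n + 4)*(n - 1)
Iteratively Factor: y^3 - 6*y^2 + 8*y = (y - 2)*(y^2 - 4*y) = y*(y - 2)*(y - 4)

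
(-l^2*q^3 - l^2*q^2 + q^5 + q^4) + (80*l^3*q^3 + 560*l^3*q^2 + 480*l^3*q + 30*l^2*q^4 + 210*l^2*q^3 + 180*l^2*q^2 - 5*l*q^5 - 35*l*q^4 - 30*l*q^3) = 80*l^3*q^3 + 560*l^3*q^2 + 480*l^3*q + 30*l^2*q^4 + 209*l^2*q^3 + 179*l^2*q^2 - 5*l*q^5 - 35*l*q^4 - 30*l*q^3 + q^5 + q^4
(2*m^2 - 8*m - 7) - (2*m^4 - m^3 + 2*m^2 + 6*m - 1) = -2*m^4 + m^3 - 14*m - 6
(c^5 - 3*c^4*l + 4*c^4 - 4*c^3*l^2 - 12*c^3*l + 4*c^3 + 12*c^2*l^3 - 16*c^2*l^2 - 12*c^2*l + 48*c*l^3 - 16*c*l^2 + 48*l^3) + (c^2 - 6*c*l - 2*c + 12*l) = c^5 - 3*c^4*l + 4*c^4 - 4*c^3*l^2 - 12*c^3*l + 4*c^3 + 12*c^2*l^3 - 16*c^2*l^2 - 12*c^2*l + c^2 + 48*c*l^3 - 16*c*l^2 - 6*c*l - 2*c + 48*l^3 + 12*l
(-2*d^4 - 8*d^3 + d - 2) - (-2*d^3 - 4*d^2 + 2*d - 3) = -2*d^4 - 6*d^3 + 4*d^2 - d + 1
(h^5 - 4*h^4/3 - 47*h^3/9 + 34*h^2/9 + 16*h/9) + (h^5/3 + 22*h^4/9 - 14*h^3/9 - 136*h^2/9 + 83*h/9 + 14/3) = 4*h^5/3 + 10*h^4/9 - 61*h^3/9 - 34*h^2/3 + 11*h + 14/3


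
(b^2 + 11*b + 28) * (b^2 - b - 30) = b^4 + 10*b^3 - 13*b^2 - 358*b - 840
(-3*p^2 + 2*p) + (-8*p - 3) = -3*p^2 - 6*p - 3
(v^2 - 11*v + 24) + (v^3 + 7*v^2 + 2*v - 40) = v^3 + 8*v^2 - 9*v - 16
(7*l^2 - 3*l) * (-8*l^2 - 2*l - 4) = -56*l^4 + 10*l^3 - 22*l^2 + 12*l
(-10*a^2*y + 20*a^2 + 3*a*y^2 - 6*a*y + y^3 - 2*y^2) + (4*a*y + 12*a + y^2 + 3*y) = -10*a^2*y + 20*a^2 + 3*a*y^2 - 2*a*y + 12*a + y^3 - y^2 + 3*y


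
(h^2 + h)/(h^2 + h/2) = 2*(h + 1)/(2*h + 1)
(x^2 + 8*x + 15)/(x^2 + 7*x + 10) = (x + 3)/(x + 2)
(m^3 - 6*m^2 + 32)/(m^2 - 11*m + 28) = (m^2 - 2*m - 8)/(m - 7)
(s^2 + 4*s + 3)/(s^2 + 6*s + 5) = (s + 3)/(s + 5)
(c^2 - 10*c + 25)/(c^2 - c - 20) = (c - 5)/(c + 4)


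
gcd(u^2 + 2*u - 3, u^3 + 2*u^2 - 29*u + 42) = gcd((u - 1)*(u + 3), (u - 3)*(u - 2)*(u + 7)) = 1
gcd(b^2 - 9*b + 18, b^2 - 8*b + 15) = b - 3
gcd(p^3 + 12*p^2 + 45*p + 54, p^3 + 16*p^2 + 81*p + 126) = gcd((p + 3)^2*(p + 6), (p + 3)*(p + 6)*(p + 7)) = p^2 + 9*p + 18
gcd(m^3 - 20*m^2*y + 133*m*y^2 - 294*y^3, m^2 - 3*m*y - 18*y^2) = -m + 6*y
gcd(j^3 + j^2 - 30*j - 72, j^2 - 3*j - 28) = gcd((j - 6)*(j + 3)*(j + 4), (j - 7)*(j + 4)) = j + 4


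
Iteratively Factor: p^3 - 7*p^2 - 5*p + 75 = (p - 5)*(p^2 - 2*p - 15) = (p - 5)^2*(p + 3)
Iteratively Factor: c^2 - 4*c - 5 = (c - 5)*(c + 1)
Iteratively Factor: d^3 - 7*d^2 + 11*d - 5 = (d - 1)*(d^2 - 6*d + 5) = (d - 1)^2*(d - 5)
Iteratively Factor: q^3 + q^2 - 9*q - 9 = (q + 1)*(q^2 - 9) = (q - 3)*(q + 1)*(q + 3)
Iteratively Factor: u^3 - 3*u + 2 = (u - 1)*(u^2 + u - 2) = (u - 1)^2*(u + 2)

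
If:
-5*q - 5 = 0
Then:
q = -1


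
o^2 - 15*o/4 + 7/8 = (o - 7/2)*(o - 1/4)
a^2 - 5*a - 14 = (a - 7)*(a + 2)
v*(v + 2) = v^2 + 2*v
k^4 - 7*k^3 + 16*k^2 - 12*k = k*(k - 3)*(k - 2)^2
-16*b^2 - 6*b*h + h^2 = (-8*b + h)*(2*b + h)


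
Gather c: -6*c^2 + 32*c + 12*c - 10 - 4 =-6*c^2 + 44*c - 14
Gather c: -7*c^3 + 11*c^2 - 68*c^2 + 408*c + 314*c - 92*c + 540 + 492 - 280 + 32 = -7*c^3 - 57*c^2 + 630*c + 784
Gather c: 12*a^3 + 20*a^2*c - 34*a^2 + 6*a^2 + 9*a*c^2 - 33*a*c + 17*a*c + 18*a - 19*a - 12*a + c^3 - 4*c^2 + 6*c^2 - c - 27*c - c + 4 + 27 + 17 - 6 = 12*a^3 - 28*a^2 - 13*a + c^3 + c^2*(9*a + 2) + c*(20*a^2 - 16*a - 29) + 42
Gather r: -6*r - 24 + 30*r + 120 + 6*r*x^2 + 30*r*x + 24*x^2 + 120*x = r*(6*x^2 + 30*x + 24) + 24*x^2 + 120*x + 96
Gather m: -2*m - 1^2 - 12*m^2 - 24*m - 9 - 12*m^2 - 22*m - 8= -24*m^2 - 48*m - 18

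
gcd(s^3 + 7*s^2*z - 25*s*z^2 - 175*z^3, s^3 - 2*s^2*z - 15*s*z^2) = -s + 5*z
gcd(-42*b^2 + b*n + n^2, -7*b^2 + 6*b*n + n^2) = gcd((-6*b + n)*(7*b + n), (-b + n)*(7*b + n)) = 7*b + n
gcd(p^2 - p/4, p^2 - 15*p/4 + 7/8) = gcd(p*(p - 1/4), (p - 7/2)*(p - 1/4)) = p - 1/4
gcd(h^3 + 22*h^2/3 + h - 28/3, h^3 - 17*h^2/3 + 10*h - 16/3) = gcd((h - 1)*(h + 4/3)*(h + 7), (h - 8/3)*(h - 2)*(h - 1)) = h - 1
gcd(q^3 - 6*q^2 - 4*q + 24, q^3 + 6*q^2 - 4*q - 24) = q^2 - 4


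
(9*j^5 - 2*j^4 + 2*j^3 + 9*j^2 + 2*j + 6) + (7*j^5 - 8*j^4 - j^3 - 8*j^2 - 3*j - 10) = 16*j^5 - 10*j^4 + j^3 + j^2 - j - 4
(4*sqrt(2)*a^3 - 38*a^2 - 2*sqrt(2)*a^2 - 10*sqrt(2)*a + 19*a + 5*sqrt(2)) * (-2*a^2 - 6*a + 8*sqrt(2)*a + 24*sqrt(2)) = -8*sqrt(2)*a^5 - 20*sqrt(2)*a^4 + 140*a^4 - 272*sqrt(2)*a^3 + 350*a^3 - 710*sqrt(2)*a^2 - 370*a^2 - 400*a + 426*sqrt(2)*a + 240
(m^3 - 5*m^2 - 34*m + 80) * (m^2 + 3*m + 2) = m^5 - 2*m^4 - 47*m^3 - 32*m^2 + 172*m + 160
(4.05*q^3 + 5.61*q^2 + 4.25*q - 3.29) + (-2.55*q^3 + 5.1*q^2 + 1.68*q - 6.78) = 1.5*q^3 + 10.71*q^2 + 5.93*q - 10.07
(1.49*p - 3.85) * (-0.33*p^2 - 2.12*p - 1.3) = -0.4917*p^3 - 1.8883*p^2 + 6.225*p + 5.005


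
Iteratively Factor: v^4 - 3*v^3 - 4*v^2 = (v)*(v^3 - 3*v^2 - 4*v) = v*(v - 4)*(v^2 + v) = v*(v - 4)*(v + 1)*(v)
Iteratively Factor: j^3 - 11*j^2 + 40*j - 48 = (j - 3)*(j^2 - 8*j + 16) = (j - 4)*(j - 3)*(j - 4)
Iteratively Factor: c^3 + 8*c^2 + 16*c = (c)*(c^2 + 8*c + 16) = c*(c + 4)*(c + 4)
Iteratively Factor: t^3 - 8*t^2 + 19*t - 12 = (t - 3)*(t^2 - 5*t + 4) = (t - 3)*(t - 1)*(t - 4)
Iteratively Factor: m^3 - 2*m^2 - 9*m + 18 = (m - 2)*(m^2 - 9) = (m - 3)*(m - 2)*(m + 3)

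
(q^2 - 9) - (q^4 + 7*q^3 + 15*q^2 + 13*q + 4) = -q^4 - 7*q^3 - 14*q^2 - 13*q - 13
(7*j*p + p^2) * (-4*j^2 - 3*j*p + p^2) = -28*j^3*p - 25*j^2*p^2 + 4*j*p^3 + p^4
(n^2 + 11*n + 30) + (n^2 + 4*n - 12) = 2*n^2 + 15*n + 18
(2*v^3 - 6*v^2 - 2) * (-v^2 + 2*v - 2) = -2*v^5 + 10*v^4 - 16*v^3 + 14*v^2 - 4*v + 4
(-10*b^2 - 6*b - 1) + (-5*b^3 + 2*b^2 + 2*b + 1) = -5*b^3 - 8*b^2 - 4*b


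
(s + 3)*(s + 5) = s^2 + 8*s + 15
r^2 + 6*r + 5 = (r + 1)*(r + 5)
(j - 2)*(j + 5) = j^2 + 3*j - 10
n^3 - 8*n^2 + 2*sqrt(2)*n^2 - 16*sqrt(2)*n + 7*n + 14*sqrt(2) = (n - 7)*(n - 1)*(n + 2*sqrt(2))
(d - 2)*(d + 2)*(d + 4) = d^3 + 4*d^2 - 4*d - 16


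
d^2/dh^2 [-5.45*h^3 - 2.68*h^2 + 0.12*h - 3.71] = -32.7*h - 5.36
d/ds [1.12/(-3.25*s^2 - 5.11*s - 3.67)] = (7.28*s + 5.7232)/(3.25*s^2 + 5.11*s + 3.67)^2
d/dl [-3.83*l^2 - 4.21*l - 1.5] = -7.66*l - 4.21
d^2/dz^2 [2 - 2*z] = 0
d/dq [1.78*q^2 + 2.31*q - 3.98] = 3.56*q + 2.31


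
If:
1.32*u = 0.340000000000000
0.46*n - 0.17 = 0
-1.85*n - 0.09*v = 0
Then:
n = 0.37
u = 0.26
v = -7.60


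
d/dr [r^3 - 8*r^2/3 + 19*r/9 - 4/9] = 3*r^2 - 16*r/3 + 19/9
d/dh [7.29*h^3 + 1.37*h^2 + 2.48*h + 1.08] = 21.87*h^2 + 2.74*h + 2.48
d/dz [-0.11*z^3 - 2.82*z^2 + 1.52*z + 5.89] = -0.33*z^2 - 5.64*z + 1.52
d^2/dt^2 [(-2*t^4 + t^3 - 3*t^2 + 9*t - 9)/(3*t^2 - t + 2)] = 6*(-6*t^6 + 6*t^5 - 14*t^4 + 33*t^3 - 81*t^2 - 23*t + 17)/(27*t^6 - 27*t^5 + 63*t^4 - 37*t^3 + 42*t^2 - 12*t + 8)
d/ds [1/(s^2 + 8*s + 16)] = 2*(-s - 4)/(s^2 + 8*s + 16)^2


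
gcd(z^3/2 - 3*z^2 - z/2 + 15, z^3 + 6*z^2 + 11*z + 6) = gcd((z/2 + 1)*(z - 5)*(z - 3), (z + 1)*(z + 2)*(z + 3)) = z + 2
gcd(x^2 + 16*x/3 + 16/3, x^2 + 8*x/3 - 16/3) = x + 4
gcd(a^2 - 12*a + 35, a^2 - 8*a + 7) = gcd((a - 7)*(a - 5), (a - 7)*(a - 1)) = a - 7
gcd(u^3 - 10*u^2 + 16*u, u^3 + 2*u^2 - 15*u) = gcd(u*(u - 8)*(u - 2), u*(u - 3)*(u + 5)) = u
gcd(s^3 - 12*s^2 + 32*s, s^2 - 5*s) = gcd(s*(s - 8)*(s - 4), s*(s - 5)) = s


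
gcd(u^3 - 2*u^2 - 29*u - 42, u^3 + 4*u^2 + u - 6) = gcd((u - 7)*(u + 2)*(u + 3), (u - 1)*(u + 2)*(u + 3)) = u^2 + 5*u + 6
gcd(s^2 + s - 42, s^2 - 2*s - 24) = s - 6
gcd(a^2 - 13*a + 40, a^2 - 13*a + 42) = 1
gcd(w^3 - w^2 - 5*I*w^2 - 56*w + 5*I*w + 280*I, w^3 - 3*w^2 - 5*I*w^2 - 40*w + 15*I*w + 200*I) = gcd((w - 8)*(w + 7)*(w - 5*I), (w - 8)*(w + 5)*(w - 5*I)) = w^2 + w*(-8 - 5*I) + 40*I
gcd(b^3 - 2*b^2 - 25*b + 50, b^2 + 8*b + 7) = 1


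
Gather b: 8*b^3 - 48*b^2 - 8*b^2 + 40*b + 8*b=8*b^3 - 56*b^2 + 48*b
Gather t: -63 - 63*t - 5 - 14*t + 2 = -77*t - 66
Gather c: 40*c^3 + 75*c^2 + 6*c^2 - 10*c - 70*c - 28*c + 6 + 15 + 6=40*c^3 + 81*c^2 - 108*c + 27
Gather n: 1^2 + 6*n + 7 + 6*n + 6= 12*n + 14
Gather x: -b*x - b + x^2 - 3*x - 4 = -b + x^2 + x*(-b - 3) - 4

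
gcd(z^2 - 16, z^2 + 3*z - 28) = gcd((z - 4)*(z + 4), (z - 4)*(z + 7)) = z - 4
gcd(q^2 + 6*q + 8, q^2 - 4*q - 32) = q + 4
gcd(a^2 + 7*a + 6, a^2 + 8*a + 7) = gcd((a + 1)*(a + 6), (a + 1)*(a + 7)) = a + 1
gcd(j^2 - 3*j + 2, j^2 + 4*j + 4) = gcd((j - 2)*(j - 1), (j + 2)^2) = 1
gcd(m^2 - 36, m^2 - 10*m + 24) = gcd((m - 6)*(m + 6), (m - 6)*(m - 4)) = m - 6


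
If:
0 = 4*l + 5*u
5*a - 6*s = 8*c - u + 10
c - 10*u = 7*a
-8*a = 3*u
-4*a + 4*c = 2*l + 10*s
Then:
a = 150/3199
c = -2950/3199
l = 500/3199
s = -1340/3199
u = -400/3199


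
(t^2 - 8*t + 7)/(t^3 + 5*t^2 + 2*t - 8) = (t - 7)/(t^2 + 6*t + 8)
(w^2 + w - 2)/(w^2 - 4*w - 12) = (w - 1)/(w - 6)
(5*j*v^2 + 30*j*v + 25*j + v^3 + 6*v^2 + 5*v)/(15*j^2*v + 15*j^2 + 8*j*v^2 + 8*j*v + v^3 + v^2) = (v + 5)/(3*j + v)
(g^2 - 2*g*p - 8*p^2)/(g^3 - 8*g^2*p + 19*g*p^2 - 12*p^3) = (g + 2*p)/(g^2 - 4*g*p + 3*p^2)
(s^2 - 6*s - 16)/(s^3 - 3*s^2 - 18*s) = (-s^2 + 6*s + 16)/(s*(-s^2 + 3*s + 18))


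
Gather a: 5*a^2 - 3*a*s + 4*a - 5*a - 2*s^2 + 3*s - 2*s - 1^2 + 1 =5*a^2 + a*(-3*s - 1) - 2*s^2 + s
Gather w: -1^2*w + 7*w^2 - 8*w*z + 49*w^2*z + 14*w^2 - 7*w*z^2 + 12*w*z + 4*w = w^2*(49*z + 21) + w*(-7*z^2 + 4*z + 3)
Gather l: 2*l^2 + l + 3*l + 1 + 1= 2*l^2 + 4*l + 2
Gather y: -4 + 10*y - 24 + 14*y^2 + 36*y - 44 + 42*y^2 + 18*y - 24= 56*y^2 + 64*y - 96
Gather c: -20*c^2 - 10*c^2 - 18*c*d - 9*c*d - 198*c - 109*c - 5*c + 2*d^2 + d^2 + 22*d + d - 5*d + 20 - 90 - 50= -30*c^2 + c*(-27*d - 312) + 3*d^2 + 18*d - 120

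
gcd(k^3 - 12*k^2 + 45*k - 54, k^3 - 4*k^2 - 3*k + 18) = k^2 - 6*k + 9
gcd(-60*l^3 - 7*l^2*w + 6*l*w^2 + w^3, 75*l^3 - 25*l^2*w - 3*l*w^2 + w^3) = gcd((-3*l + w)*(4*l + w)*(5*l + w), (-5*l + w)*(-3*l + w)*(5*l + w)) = -15*l^2 + 2*l*w + w^2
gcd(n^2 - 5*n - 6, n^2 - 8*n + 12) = n - 6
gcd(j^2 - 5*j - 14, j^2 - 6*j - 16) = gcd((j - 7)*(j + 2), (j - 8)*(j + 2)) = j + 2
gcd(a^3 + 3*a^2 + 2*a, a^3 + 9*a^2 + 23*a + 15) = a + 1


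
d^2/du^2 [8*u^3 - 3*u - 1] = 48*u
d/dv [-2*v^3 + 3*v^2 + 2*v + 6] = -6*v^2 + 6*v + 2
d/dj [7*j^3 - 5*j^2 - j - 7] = 21*j^2 - 10*j - 1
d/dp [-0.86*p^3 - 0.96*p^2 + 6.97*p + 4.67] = -2.58*p^2 - 1.92*p + 6.97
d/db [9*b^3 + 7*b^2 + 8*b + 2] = 27*b^2 + 14*b + 8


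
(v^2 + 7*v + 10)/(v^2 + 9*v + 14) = (v + 5)/(v + 7)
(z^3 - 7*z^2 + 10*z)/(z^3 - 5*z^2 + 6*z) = (z - 5)/(z - 3)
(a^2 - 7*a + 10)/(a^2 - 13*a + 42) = (a^2 - 7*a + 10)/(a^2 - 13*a + 42)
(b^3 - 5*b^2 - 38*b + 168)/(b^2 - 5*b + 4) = (b^2 - b - 42)/(b - 1)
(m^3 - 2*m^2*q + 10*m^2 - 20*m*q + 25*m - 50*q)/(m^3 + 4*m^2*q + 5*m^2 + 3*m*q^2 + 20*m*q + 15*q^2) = (m^2 - 2*m*q + 5*m - 10*q)/(m^2 + 4*m*q + 3*q^2)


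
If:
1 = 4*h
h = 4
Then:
No Solution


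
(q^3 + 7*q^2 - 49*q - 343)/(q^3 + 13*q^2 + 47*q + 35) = (q^2 - 49)/(q^2 + 6*q + 5)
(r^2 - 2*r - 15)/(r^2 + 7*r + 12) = (r - 5)/(r + 4)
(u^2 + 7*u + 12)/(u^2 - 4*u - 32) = (u + 3)/(u - 8)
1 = 1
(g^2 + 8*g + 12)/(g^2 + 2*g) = (g + 6)/g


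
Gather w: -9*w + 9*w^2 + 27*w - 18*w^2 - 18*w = -9*w^2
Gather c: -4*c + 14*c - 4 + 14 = 10*c + 10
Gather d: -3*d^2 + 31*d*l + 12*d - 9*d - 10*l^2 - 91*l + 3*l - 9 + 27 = -3*d^2 + d*(31*l + 3) - 10*l^2 - 88*l + 18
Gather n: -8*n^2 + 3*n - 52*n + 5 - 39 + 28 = -8*n^2 - 49*n - 6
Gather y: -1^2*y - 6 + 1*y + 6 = 0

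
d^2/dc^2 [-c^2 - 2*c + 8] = -2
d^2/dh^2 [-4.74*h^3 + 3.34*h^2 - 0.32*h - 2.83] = 6.68 - 28.44*h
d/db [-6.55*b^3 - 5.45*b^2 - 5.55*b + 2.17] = -19.65*b^2 - 10.9*b - 5.55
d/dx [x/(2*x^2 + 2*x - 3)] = (-2*x^2 - 3)/(4*x^4 + 8*x^3 - 8*x^2 - 12*x + 9)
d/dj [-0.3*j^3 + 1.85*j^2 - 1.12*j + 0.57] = -0.9*j^2 + 3.7*j - 1.12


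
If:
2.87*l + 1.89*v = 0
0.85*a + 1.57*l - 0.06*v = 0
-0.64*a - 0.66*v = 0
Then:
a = 0.00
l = 0.00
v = 0.00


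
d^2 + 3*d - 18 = (d - 3)*(d + 6)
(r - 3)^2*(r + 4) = r^3 - 2*r^2 - 15*r + 36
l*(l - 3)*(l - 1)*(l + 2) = l^4 - 2*l^3 - 5*l^2 + 6*l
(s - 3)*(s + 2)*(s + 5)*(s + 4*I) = s^4 + 4*s^3 + 4*I*s^3 - 11*s^2 + 16*I*s^2 - 30*s - 44*I*s - 120*I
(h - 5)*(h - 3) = h^2 - 8*h + 15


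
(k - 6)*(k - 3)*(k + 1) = k^3 - 8*k^2 + 9*k + 18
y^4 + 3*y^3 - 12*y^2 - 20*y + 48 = (y - 2)^2*(y + 3)*(y + 4)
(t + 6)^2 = t^2 + 12*t + 36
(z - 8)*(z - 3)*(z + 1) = z^3 - 10*z^2 + 13*z + 24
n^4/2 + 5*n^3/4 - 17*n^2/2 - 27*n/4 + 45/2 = (n/2 + 1)*(n - 3)*(n - 3/2)*(n + 5)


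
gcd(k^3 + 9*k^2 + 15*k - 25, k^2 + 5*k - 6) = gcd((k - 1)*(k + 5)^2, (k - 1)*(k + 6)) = k - 1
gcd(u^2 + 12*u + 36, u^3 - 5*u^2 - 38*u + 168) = u + 6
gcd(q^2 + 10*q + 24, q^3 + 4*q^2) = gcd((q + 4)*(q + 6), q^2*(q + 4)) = q + 4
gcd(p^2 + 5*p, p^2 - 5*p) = p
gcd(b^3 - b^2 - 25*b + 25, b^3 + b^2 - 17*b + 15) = b^2 + 4*b - 5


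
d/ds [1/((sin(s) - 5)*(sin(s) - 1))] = 2*(3 - sin(s))*cos(s)/((sin(s) - 5)^2*(sin(s) - 1)^2)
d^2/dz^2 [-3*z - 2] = 0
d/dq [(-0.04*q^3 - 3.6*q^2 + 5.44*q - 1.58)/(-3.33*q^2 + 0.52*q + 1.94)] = (0.1332*q^4 - 0.041599999999999*q^3 + 16.0104*q^2 - 24.4908*q + 11.3752)/(11.0889*q^4 - 3.4632*q^3 - 12.65*q^2 + 2.0176*q + 3.7636)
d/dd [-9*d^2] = -18*d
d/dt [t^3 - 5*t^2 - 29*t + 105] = 3*t^2 - 10*t - 29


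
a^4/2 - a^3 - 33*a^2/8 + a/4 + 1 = (a/2 + 1)*(a - 4)*(a - 1/2)*(a + 1/2)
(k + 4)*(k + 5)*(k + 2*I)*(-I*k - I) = -I*k^4 + 2*k^3 - 10*I*k^3 + 20*k^2 - 29*I*k^2 + 58*k - 20*I*k + 40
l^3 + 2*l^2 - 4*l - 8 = (l - 2)*(l + 2)^2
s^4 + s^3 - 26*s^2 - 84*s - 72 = (s - 6)*(s + 2)^2*(s + 3)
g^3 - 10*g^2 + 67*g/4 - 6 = (g - 8)*(g - 3/2)*(g - 1/2)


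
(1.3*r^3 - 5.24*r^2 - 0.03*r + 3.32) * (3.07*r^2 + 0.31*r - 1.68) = 3.991*r^5 - 15.6838*r^4 - 3.9005*r^3 + 18.9863*r^2 + 1.0796*r - 5.5776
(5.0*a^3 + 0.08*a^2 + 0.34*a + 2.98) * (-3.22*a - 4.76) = -16.1*a^4 - 24.0576*a^3 - 1.4756*a^2 - 11.214*a - 14.1848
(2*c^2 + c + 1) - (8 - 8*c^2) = 10*c^2 + c - 7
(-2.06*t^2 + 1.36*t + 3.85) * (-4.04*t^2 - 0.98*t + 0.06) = 8.3224*t^4 - 3.4756*t^3 - 17.0104*t^2 - 3.6914*t + 0.231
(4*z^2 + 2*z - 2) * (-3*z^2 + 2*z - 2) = -12*z^4 + 2*z^3 + 2*z^2 - 8*z + 4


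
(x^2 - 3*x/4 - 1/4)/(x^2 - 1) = (x + 1/4)/(x + 1)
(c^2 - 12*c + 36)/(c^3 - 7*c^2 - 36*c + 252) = (c - 6)/(c^2 - c - 42)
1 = 1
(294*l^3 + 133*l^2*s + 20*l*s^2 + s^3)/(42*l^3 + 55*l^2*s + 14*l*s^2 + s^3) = (7*l + s)/(l + s)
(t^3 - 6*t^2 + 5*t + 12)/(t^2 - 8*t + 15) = (t^2 - 3*t - 4)/(t - 5)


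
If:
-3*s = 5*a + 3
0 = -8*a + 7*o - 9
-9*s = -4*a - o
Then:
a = -24/47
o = 33/47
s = -7/47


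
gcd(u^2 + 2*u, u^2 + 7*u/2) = u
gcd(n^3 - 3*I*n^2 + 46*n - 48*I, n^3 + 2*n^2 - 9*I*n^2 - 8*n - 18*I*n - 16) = n^2 - 9*I*n - 8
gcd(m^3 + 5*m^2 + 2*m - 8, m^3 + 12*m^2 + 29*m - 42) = m - 1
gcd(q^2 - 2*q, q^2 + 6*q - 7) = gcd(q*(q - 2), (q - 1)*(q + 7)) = 1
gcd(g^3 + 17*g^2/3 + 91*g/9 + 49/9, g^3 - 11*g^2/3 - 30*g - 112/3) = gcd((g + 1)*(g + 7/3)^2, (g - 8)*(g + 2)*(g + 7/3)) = g + 7/3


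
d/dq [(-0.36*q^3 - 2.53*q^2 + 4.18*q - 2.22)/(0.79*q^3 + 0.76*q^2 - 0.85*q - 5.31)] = (-1.11022302462516e-16*q^5 + 1.7251*q^4 - 5.9924*q^3 + 9.9699*q^2 + 30.243*q - 24.0828)/(0.6241*q^6 + 1.2008*q^5 - 0.7654*q^4 - 9.6818*q^3 - 7.3487*q^2 + 9.027*q + 28.1961)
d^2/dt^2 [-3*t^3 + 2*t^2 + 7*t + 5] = 4 - 18*t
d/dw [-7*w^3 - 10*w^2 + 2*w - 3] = -21*w^2 - 20*w + 2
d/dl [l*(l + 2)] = 2*l + 2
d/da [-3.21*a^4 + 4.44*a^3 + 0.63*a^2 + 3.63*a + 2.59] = -12.84*a^3 + 13.32*a^2 + 1.26*a + 3.63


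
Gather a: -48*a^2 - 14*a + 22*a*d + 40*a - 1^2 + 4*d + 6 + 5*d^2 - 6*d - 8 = -48*a^2 + a*(22*d + 26) + 5*d^2 - 2*d - 3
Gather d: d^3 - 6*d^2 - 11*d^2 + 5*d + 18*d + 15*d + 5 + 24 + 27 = d^3 - 17*d^2 + 38*d + 56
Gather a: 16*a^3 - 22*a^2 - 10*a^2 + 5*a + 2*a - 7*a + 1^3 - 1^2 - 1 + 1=16*a^3 - 32*a^2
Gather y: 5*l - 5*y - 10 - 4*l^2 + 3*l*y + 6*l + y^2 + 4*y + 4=-4*l^2 + 11*l + y^2 + y*(3*l - 1) - 6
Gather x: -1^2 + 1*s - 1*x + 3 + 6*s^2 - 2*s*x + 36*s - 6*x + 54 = 6*s^2 + 37*s + x*(-2*s - 7) + 56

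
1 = 1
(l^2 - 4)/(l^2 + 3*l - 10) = (l + 2)/(l + 5)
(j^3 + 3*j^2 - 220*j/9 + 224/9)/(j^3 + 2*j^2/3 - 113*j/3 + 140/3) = (j - 8/3)/(j - 5)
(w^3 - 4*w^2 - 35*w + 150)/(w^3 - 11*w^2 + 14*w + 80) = (w^2 + w - 30)/(w^2 - 6*w - 16)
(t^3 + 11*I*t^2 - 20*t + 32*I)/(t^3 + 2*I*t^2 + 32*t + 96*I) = (t^2 + 7*I*t + 8)/(t^2 - 2*I*t + 24)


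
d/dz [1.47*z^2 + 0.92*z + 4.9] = 2.94*z + 0.92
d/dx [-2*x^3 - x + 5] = -6*x^2 - 1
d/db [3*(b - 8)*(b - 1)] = 6*b - 27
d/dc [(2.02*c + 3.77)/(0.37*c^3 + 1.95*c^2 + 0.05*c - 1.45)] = (0.7474*c^3 + 3.939*c^2 + 0.101*c - (2.02*c + 3.77)*(1.11*c^2 + 3.9*c + 0.05) - 2.929)/(0.37*c^3 + 1.95*c^2 + 0.05*c - 1.45)^2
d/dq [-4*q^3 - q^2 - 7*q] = -12*q^2 - 2*q - 7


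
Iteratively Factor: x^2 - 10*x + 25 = (x - 5)*(x - 5)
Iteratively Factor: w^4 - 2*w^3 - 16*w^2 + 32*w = (w - 2)*(w^3 - 16*w) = (w - 2)*(w + 4)*(w^2 - 4*w) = w*(w - 2)*(w + 4)*(w - 4)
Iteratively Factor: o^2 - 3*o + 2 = (o - 1)*(o - 2)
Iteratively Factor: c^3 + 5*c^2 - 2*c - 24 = (c + 4)*(c^2 + c - 6) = (c + 3)*(c + 4)*(c - 2)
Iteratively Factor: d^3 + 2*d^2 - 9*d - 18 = (d + 2)*(d^2 - 9) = (d + 2)*(d + 3)*(d - 3)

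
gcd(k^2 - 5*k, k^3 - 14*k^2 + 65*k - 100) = k - 5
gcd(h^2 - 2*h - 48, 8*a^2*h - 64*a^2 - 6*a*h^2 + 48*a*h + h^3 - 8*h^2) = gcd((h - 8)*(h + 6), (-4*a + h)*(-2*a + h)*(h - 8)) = h - 8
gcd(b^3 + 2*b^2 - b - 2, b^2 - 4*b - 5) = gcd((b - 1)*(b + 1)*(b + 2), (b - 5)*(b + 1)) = b + 1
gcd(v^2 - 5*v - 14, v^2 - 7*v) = v - 7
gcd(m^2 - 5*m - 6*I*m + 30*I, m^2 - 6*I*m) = m - 6*I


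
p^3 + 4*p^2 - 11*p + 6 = (p - 1)^2*(p + 6)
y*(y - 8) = y^2 - 8*y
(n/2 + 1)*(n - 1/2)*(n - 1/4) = n^3/2 + 5*n^2/8 - 11*n/16 + 1/8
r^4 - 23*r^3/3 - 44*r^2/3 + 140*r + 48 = (r - 6)^2*(r + 1/3)*(r + 4)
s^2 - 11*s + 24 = (s - 8)*(s - 3)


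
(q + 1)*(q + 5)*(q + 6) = q^3 + 12*q^2 + 41*q + 30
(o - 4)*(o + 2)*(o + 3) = o^3 + o^2 - 14*o - 24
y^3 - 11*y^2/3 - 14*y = y*(y - 6)*(y + 7/3)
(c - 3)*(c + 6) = c^2 + 3*c - 18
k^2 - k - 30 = (k - 6)*(k + 5)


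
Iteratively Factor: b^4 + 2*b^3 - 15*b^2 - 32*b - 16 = (b + 4)*(b^3 - 2*b^2 - 7*b - 4) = (b + 1)*(b + 4)*(b^2 - 3*b - 4) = (b - 4)*(b + 1)*(b + 4)*(b + 1)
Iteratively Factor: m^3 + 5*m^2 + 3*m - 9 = (m + 3)*(m^2 + 2*m - 3) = (m - 1)*(m + 3)*(m + 3)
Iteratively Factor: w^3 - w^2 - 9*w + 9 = (w - 1)*(w^2 - 9) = (w - 1)*(w + 3)*(w - 3)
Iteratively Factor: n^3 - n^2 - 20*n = (n - 5)*(n^2 + 4*n) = n*(n - 5)*(n + 4)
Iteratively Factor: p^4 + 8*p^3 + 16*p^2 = (p)*(p^3 + 8*p^2 + 16*p) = p*(p + 4)*(p^2 + 4*p) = p^2*(p + 4)*(p + 4)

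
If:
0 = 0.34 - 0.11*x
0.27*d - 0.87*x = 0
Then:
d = 9.96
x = 3.09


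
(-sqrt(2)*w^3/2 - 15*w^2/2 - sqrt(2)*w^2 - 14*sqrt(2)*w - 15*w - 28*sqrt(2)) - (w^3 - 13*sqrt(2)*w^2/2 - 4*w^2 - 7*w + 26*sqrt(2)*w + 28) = -w^3 - sqrt(2)*w^3/2 - 7*w^2/2 + 11*sqrt(2)*w^2/2 - 40*sqrt(2)*w - 8*w - 28*sqrt(2) - 28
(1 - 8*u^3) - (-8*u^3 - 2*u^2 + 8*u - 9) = 2*u^2 - 8*u + 10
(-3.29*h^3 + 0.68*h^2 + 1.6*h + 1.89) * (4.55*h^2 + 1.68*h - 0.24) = -14.9695*h^5 - 2.4332*h^4 + 9.212*h^3 + 11.1243*h^2 + 2.7912*h - 0.4536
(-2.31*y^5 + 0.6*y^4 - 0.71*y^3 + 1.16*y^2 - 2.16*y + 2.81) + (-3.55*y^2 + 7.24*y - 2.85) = -2.31*y^5 + 0.6*y^4 - 0.71*y^3 - 2.39*y^2 + 5.08*y - 0.04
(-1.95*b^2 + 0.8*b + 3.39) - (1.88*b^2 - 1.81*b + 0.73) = -3.83*b^2 + 2.61*b + 2.66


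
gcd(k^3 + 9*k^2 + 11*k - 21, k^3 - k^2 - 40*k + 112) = k + 7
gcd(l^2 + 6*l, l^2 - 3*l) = l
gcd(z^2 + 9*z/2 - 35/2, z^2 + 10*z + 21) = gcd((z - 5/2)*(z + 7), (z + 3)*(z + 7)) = z + 7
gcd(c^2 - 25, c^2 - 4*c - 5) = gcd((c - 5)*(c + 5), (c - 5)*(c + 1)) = c - 5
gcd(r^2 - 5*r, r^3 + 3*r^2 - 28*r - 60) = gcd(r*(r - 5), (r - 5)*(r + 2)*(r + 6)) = r - 5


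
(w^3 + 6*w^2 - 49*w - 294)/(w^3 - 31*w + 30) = (w^2 - 49)/(w^2 - 6*w + 5)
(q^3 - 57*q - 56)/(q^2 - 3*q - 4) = (q^2 - q - 56)/(q - 4)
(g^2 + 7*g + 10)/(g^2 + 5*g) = (g + 2)/g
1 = 1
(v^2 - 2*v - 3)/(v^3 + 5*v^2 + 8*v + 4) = (v - 3)/(v^2 + 4*v + 4)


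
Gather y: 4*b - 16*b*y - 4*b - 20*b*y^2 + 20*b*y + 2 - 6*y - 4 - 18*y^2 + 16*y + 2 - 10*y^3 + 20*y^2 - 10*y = 4*b*y - 10*y^3 + y^2*(2 - 20*b)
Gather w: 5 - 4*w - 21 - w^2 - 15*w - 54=-w^2 - 19*w - 70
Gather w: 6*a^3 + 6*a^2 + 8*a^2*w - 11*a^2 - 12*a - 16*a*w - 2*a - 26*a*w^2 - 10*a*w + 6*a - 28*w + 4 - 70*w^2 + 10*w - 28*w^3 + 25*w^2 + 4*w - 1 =6*a^3 - 5*a^2 - 8*a - 28*w^3 + w^2*(-26*a - 45) + w*(8*a^2 - 26*a - 14) + 3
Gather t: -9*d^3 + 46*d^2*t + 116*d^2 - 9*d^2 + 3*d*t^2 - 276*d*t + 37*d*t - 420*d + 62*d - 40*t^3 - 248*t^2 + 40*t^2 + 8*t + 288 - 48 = -9*d^3 + 107*d^2 - 358*d - 40*t^3 + t^2*(3*d - 208) + t*(46*d^2 - 239*d + 8) + 240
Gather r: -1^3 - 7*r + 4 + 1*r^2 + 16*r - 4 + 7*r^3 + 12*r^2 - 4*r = 7*r^3 + 13*r^2 + 5*r - 1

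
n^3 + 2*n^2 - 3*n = n*(n - 1)*(n + 3)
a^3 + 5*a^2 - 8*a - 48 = (a - 3)*(a + 4)^2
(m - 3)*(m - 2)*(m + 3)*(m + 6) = m^4 + 4*m^3 - 21*m^2 - 36*m + 108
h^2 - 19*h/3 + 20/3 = (h - 5)*(h - 4/3)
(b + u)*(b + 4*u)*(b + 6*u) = b^3 + 11*b^2*u + 34*b*u^2 + 24*u^3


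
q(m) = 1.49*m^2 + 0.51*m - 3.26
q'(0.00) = 0.51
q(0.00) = -3.26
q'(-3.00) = -8.43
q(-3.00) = 8.62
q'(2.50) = 7.96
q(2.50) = 7.33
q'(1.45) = 4.83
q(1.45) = 0.61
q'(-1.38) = -3.60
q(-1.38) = -1.13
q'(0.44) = 1.82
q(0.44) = -2.75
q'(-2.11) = -5.78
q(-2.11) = 2.30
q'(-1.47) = -3.87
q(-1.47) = -0.79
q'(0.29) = 1.37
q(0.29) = -2.99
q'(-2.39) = -6.61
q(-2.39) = 4.03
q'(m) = 2.98*m + 0.51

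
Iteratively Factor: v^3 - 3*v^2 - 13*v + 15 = (v + 3)*(v^2 - 6*v + 5) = (v - 5)*(v + 3)*(v - 1)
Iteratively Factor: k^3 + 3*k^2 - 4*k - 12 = (k - 2)*(k^2 + 5*k + 6) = (k - 2)*(k + 2)*(k + 3)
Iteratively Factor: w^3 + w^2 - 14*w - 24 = (w + 3)*(w^2 - 2*w - 8) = (w - 4)*(w + 3)*(w + 2)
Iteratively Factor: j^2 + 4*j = (j + 4)*(j)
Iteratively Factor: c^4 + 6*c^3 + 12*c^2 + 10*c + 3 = (c + 1)*(c^3 + 5*c^2 + 7*c + 3) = (c + 1)*(c + 3)*(c^2 + 2*c + 1) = (c + 1)^2*(c + 3)*(c + 1)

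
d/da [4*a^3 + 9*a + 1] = 12*a^2 + 9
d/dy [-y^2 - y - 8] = -2*y - 1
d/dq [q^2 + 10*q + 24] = 2*q + 10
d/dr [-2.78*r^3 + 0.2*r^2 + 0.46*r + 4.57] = -8.34*r^2 + 0.4*r + 0.46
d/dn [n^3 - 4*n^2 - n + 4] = 3*n^2 - 8*n - 1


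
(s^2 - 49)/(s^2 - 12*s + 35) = (s + 7)/(s - 5)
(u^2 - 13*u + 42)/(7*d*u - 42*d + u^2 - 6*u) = (u - 7)/(7*d + u)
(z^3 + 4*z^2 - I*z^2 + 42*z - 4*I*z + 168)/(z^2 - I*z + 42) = z + 4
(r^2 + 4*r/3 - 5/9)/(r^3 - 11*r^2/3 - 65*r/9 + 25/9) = 1/(r - 5)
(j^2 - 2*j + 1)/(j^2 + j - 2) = (j - 1)/(j + 2)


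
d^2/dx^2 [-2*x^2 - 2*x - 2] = -4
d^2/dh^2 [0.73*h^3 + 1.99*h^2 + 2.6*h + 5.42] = 4.38*h + 3.98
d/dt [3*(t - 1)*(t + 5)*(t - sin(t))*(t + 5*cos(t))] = -3*(t - 1)*(t + 5)*(t - sin(t))*(5*sin(t) - 1) - 3*(t - 1)*(t + 5)*(t + 5*cos(t))*(cos(t) - 1) + 3*(t - 1)*(t - sin(t))*(t + 5*cos(t)) + 3*(t + 5)*(t - sin(t))*(t + 5*cos(t))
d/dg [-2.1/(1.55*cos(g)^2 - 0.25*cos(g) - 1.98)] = (0.525 - 6.51*cos(g))*sin(g)/(-1.55*cos(g)^2 + 0.25*cos(g) + 1.98)^2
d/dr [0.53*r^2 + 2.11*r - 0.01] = 1.06*r + 2.11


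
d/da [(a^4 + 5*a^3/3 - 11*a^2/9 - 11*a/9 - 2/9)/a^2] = (18*a^4 + 15*a^3 + 11*a + 4)/(9*a^3)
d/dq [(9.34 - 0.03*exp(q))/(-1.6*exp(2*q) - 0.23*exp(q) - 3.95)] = (-0.048*exp(2*q) + 29.888*exp(q) + 2.2667)*exp(q)/(2.56*exp(4*q) + 0.736*exp(3*q) + 12.6929*exp(2*q) + 1.817*exp(q) + 15.6025)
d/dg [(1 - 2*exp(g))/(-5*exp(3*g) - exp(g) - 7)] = (-(2*exp(g) - 1)*(15*exp(2*g) + 1) + 10*exp(3*g) + 2*exp(g) + 14)*exp(g)/(5*exp(3*g) + exp(g) + 7)^2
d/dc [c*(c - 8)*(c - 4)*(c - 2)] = 4*c^3 - 42*c^2 + 112*c - 64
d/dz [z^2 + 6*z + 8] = 2*z + 6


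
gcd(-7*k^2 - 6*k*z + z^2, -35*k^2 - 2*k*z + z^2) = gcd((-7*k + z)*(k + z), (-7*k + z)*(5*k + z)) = -7*k + z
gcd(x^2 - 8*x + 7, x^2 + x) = 1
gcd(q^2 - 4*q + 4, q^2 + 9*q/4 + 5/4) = 1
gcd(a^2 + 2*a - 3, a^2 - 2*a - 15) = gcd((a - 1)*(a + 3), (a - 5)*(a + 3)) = a + 3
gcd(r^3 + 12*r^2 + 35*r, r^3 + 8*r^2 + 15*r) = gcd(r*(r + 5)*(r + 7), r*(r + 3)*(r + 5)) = r^2 + 5*r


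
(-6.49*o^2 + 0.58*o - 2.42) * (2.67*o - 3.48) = -17.3283*o^3 + 24.1338*o^2 - 8.4798*o + 8.4216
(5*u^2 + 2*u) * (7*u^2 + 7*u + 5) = 35*u^4 + 49*u^3 + 39*u^2 + 10*u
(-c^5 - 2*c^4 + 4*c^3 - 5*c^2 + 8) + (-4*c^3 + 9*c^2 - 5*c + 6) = -c^5 - 2*c^4 + 4*c^2 - 5*c + 14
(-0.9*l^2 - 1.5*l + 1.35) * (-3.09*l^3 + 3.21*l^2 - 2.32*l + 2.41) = 2.781*l^5 + 1.746*l^4 - 6.8985*l^3 + 5.6445*l^2 - 6.747*l + 3.2535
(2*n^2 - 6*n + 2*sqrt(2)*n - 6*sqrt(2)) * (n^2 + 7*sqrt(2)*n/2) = 2*n^4 - 6*n^3 + 9*sqrt(2)*n^3 - 27*sqrt(2)*n^2 + 14*n^2 - 42*n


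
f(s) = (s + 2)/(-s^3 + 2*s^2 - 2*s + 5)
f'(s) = (s + 2)*(3*s^2 - 4*s + 2)/(-s^3 + 2*s^2 - 2*s + 5)^2 + 1/(-s^3 + 2*s^2 - 2*s + 5) = (-s^3 + 2*s^2 - 2*s + (s + 2)*(3*s^2 - 4*s + 2) + 5)/(s^3 - 2*s^2 + 2*s - 5)^2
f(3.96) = -0.18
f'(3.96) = 0.14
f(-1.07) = 0.09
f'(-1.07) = 0.17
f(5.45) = -0.07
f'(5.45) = 0.03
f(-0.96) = 0.11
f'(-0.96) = 0.20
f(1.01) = 0.75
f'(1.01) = 0.44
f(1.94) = 2.93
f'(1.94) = 12.77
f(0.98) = 0.74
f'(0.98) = 0.43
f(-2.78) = -0.02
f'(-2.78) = 0.01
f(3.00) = -0.50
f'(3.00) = 0.75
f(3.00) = -0.50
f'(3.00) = 0.75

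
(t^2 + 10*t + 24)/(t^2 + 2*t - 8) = (t + 6)/(t - 2)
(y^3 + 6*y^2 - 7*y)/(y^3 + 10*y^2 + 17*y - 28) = y/(y + 4)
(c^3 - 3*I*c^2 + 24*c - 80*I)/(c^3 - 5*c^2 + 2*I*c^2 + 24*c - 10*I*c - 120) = (c^2 + I*c + 20)/(c^2 + c*(-5 + 6*I) - 30*I)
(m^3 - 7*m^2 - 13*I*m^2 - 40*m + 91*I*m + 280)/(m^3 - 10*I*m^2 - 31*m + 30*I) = (m^2 - m*(7 + 8*I) + 56*I)/(m^2 - 5*I*m - 6)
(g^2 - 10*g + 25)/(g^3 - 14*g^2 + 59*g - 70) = (g - 5)/(g^2 - 9*g + 14)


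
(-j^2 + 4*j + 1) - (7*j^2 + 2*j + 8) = -8*j^2 + 2*j - 7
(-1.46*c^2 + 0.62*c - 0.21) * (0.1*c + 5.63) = -0.146*c^3 - 8.1578*c^2 + 3.4696*c - 1.1823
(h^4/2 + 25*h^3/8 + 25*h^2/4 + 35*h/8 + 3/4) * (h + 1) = h^5/2 + 29*h^4/8 + 75*h^3/8 + 85*h^2/8 + 41*h/8 + 3/4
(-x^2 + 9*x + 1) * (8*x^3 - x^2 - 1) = -8*x^5 + 73*x^4 - x^3 - 9*x - 1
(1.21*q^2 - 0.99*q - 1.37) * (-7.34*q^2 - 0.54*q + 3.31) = -8.8814*q^4 + 6.6132*q^3 + 14.5955*q^2 - 2.5371*q - 4.5347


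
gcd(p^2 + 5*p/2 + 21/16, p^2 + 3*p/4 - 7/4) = p + 7/4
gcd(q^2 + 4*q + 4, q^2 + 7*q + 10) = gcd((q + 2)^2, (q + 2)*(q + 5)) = q + 2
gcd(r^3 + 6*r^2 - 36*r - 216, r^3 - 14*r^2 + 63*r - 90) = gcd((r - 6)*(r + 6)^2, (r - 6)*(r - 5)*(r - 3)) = r - 6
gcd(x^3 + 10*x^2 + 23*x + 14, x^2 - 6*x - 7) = x + 1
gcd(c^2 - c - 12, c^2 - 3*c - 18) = c + 3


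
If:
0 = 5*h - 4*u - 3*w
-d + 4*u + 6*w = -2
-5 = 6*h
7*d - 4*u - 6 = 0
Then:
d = -1/24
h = -5/6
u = -151/96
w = 17/24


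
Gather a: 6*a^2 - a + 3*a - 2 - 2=6*a^2 + 2*a - 4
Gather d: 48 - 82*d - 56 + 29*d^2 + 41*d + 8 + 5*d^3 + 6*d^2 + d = 5*d^3 + 35*d^2 - 40*d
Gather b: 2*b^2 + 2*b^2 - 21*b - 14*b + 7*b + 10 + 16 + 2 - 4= 4*b^2 - 28*b + 24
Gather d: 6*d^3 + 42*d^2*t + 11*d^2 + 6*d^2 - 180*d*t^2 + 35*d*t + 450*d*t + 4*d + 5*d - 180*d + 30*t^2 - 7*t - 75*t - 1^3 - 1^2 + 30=6*d^3 + d^2*(42*t + 17) + d*(-180*t^2 + 485*t - 171) + 30*t^2 - 82*t + 28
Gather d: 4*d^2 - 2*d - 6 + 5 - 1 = 4*d^2 - 2*d - 2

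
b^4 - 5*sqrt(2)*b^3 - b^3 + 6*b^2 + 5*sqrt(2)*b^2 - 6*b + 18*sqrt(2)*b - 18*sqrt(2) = (b - 1)*(b - 3*sqrt(2))^2*(b + sqrt(2))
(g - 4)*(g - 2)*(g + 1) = g^3 - 5*g^2 + 2*g + 8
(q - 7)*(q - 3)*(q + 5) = q^3 - 5*q^2 - 29*q + 105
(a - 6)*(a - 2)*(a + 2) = a^3 - 6*a^2 - 4*a + 24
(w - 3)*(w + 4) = w^2 + w - 12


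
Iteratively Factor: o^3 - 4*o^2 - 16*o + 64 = (o - 4)*(o^2 - 16) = (o - 4)^2*(o + 4)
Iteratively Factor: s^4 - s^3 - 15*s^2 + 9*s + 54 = (s - 3)*(s^3 + 2*s^2 - 9*s - 18) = (s - 3)*(s + 2)*(s^2 - 9) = (s - 3)^2*(s + 2)*(s + 3)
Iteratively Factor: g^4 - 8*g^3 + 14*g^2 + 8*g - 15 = (g - 3)*(g^3 - 5*g^2 - g + 5) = (g - 3)*(g - 1)*(g^2 - 4*g - 5) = (g - 3)*(g - 1)*(g + 1)*(g - 5)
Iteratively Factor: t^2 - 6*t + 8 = (t - 2)*(t - 4)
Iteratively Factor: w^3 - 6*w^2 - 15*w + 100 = (w + 4)*(w^2 - 10*w + 25) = (w - 5)*(w + 4)*(w - 5)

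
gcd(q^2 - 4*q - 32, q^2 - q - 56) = q - 8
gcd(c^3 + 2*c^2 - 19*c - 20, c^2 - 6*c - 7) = c + 1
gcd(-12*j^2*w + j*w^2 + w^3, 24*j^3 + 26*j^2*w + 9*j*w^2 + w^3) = 4*j + w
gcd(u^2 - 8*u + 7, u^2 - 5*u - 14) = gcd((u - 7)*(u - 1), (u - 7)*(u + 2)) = u - 7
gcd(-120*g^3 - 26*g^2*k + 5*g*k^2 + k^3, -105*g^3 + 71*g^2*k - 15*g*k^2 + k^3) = 5*g - k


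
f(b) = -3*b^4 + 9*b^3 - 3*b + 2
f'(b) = -12*b^3 + 27*b^2 - 3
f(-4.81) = -2590.97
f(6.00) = -1960.00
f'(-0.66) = 12.21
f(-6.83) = -9373.38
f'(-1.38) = 79.96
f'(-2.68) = 421.91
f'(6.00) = -1623.00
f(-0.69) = 0.43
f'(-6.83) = 5079.86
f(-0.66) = 0.82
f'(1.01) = 12.18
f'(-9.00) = 10932.00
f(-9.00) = -26215.00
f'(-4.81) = 1957.09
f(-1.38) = -28.39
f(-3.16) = -571.65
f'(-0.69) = 13.80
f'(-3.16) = 645.27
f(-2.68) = -317.96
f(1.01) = 5.12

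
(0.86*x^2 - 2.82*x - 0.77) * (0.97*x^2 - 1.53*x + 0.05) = 0.8342*x^4 - 4.0512*x^3 + 3.6107*x^2 + 1.0371*x - 0.0385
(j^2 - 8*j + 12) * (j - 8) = j^3 - 16*j^2 + 76*j - 96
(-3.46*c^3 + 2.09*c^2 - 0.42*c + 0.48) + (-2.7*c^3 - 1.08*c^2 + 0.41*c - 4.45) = -6.16*c^3 + 1.01*c^2 - 0.01*c - 3.97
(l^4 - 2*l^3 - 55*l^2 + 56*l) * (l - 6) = l^5 - 8*l^4 - 43*l^3 + 386*l^2 - 336*l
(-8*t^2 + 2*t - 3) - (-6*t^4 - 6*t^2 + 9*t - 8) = 6*t^4 - 2*t^2 - 7*t + 5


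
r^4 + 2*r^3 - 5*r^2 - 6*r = r*(r - 2)*(r + 1)*(r + 3)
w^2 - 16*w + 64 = (w - 8)^2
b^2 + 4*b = b*(b + 4)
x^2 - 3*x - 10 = (x - 5)*(x + 2)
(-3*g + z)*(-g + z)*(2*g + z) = 6*g^3 - 5*g^2*z - 2*g*z^2 + z^3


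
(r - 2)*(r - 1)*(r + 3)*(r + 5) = r^4 + 5*r^3 - 7*r^2 - 29*r + 30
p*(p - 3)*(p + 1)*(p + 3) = p^4 + p^3 - 9*p^2 - 9*p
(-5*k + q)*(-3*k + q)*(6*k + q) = 90*k^3 - 33*k^2*q - 2*k*q^2 + q^3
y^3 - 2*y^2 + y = y*(y - 1)^2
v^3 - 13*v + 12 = (v - 3)*(v - 1)*(v + 4)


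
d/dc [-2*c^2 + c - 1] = 1 - 4*c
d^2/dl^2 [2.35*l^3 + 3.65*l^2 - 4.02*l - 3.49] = 14.1*l + 7.3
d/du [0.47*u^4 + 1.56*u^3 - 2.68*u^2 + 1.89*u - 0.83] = 1.88*u^3 + 4.68*u^2 - 5.36*u + 1.89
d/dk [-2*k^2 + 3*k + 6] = 3 - 4*k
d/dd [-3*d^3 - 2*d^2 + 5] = d*(-9*d - 4)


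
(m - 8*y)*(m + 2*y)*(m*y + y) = m^3*y - 6*m^2*y^2 + m^2*y - 16*m*y^3 - 6*m*y^2 - 16*y^3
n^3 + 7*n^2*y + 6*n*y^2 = n*(n + y)*(n + 6*y)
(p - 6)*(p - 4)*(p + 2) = p^3 - 8*p^2 + 4*p + 48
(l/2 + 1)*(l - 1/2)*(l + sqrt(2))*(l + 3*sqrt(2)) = l^4/2 + 3*l^3/4 + 2*sqrt(2)*l^3 + 5*l^2/2 + 3*sqrt(2)*l^2 - 2*sqrt(2)*l + 9*l/2 - 3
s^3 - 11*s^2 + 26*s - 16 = (s - 8)*(s - 2)*(s - 1)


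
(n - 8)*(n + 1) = n^2 - 7*n - 8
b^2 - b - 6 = (b - 3)*(b + 2)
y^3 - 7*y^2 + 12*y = y*(y - 4)*(y - 3)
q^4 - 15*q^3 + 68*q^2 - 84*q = q*(q - 7)*(q - 6)*(q - 2)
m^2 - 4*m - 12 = (m - 6)*(m + 2)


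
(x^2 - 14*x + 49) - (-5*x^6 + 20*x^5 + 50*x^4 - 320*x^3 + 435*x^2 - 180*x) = 5*x^6 - 20*x^5 - 50*x^4 + 320*x^3 - 434*x^2 + 166*x + 49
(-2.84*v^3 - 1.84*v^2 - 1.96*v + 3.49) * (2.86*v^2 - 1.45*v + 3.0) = -8.1224*v^5 - 1.1444*v^4 - 11.4576*v^3 + 7.3034*v^2 - 10.9405*v + 10.47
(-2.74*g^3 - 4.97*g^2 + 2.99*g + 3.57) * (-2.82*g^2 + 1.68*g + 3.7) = 7.7268*g^5 + 9.4122*g^4 - 26.9194*g^3 - 23.4332*g^2 + 17.0606*g + 13.209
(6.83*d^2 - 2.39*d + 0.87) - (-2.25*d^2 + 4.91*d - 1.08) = 9.08*d^2 - 7.3*d + 1.95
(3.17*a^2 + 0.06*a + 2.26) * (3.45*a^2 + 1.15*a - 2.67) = 10.9365*a^4 + 3.8525*a^3 - 0.597899999999999*a^2 + 2.4388*a - 6.0342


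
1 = 1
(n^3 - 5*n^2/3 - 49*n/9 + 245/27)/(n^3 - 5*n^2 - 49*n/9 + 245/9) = (n - 5/3)/(n - 5)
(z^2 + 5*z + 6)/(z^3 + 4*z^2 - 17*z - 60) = (z + 2)/(z^2 + z - 20)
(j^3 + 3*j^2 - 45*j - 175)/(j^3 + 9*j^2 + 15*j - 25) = (j - 7)/(j - 1)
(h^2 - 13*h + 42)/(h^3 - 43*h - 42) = (h - 6)/(h^2 + 7*h + 6)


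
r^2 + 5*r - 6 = (r - 1)*(r + 6)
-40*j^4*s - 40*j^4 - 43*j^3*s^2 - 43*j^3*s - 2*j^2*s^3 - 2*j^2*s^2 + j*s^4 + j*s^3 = (-8*j + s)*(j + s)*(5*j + s)*(j*s + j)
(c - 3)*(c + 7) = c^2 + 4*c - 21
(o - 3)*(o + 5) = o^2 + 2*o - 15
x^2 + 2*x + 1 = (x + 1)^2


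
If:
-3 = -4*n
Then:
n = 3/4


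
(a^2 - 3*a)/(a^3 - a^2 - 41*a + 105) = a/(a^2 + 2*a - 35)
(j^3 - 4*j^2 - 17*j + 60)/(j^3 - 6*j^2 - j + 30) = (j + 4)/(j + 2)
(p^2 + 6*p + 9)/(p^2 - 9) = (p + 3)/(p - 3)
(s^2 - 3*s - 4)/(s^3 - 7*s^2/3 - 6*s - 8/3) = 3/(3*s + 2)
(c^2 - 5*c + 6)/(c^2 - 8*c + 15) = (c - 2)/(c - 5)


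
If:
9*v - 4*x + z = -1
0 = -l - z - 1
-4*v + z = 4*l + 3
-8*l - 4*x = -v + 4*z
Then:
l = -12/7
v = 8/7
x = 3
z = 5/7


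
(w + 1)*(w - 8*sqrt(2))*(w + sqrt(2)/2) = w^3 - 15*sqrt(2)*w^2/2 + w^2 - 15*sqrt(2)*w/2 - 8*w - 8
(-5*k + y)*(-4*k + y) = 20*k^2 - 9*k*y + y^2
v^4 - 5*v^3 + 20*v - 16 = (v - 4)*(v - 2)*(v - 1)*(v + 2)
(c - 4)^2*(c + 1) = c^3 - 7*c^2 + 8*c + 16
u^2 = u^2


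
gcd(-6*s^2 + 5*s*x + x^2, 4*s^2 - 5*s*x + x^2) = -s + x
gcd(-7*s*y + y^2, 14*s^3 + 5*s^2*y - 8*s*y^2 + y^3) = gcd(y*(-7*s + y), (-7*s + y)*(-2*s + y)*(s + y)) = -7*s + y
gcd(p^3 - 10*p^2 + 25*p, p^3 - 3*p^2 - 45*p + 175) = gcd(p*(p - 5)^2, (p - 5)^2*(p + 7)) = p^2 - 10*p + 25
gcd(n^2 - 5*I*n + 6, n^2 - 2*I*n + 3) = n + I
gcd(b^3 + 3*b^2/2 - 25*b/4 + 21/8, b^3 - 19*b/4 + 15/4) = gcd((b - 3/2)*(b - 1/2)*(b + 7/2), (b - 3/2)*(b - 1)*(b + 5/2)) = b - 3/2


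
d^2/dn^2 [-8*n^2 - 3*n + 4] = -16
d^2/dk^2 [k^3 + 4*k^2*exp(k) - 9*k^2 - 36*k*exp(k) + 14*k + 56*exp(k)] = 4*k^2*exp(k) - 20*k*exp(k) + 6*k - 8*exp(k) - 18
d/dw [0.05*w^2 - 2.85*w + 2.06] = 0.1*w - 2.85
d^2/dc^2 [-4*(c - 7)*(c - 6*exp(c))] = 24*c*exp(c) - 120*exp(c) - 8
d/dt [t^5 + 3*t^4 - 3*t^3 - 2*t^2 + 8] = t*(5*t^3 + 12*t^2 - 9*t - 4)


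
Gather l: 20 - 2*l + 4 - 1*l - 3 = 21 - 3*l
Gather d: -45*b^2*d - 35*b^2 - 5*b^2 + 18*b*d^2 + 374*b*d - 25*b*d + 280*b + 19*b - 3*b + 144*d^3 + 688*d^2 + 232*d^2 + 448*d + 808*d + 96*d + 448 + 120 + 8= -40*b^2 + 296*b + 144*d^3 + d^2*(18*b + 920) + d*(-45*b^2 + 349*b + 1352) + 576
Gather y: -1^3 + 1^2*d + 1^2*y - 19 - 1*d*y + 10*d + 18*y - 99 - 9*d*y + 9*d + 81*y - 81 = 20*d + y*(100 - 10*d) - 200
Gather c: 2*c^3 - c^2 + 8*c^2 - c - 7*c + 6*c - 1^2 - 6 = 2*c^3 + 7*c^2 - 2*c - 7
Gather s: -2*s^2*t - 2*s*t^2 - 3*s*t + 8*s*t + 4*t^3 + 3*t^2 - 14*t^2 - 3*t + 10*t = -2*s^2*t + s*(-2*t^2 + 5*t) + 4*t^3 - 11*t^2 + 7*t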